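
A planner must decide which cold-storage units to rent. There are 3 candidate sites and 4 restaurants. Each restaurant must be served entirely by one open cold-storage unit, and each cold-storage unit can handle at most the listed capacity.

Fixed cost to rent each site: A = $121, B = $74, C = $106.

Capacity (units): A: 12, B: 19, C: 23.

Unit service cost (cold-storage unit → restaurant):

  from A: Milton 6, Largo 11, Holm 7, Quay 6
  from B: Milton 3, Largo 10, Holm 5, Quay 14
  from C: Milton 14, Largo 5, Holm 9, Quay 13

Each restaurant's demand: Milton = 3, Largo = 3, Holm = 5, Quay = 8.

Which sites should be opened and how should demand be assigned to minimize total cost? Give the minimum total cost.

Minimum total cost: 250

Open {B}: Milton→B 3·3=9, Largo→B 10·3=30, Holm→B 5·5=25, Quay→B 14·8=112.
Loads: B carries 19/19. Service 176; fixed 74; total 250.
Next best feasible plan costs 307.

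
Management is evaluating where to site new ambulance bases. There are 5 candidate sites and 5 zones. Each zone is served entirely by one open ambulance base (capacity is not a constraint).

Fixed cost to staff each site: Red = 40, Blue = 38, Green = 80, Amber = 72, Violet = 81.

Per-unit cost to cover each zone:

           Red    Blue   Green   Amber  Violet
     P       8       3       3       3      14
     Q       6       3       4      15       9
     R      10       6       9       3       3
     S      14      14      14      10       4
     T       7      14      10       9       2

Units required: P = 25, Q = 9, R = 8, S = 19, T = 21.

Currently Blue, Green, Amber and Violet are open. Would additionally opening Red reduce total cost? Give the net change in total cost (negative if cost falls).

No — net change +40 (cost rises by 40).

Current service cost with {Blue, Green, Amber, Violet}: 244.
Adding Red: each zone re-picks its cheapest; new service cost 244, saving 0.
Extra fixed cost: 40. Net change = 40 − 0 = 40.
(Totals: 515 → 555.)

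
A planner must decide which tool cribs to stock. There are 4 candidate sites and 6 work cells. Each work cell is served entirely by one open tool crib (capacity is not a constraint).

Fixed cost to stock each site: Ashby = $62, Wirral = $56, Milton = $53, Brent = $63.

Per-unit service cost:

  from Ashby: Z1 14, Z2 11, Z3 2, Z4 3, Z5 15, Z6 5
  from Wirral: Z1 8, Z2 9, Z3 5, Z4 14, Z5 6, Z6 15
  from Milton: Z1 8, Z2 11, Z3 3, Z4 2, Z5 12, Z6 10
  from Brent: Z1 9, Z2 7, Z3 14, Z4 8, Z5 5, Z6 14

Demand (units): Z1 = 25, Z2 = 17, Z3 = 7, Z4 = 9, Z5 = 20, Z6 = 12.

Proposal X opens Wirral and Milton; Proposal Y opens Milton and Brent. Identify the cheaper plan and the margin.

Proposal Y is cheaper by 47.

Proposal X: {Wirral, Milton}: Z1→Wirral 8·25=200, Z2→Wirral 9·17=153, Z3→Milton 3·7=21, Z4→Milton 2·9=18, Z5→Wirral 6·20=120, Z6→Milton 10·12=120. Service 632; fixed 109; total 741.
Proposal Y: {Milton, Brent}: Z1→Milton 8·25=200, Z2→Brent 7·17=119, Z3→Milton 3·7=21, Z4→Milton 2·9=18, Z5→Brent 5·20=100, Z6→Milton 10·12=120. Service 578; fixed 116; total 694.
Difference: |741 − 694| = 47.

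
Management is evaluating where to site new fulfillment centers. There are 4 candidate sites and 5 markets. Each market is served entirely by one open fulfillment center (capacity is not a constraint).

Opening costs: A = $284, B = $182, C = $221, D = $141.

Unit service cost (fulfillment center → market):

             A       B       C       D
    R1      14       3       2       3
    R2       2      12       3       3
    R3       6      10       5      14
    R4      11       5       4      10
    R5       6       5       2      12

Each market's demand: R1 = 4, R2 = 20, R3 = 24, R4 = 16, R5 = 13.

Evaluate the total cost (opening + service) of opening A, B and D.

Total cost: 948

Each market is assigned to its cheapest site among the open ones.
{A, B, D}: R1→B 3·4=12, R2→A 2·20=40, R3→A 6·24=144, R4→B 5·16=80, R5→B 5·13=65. Service 341; fixed 607; total 948.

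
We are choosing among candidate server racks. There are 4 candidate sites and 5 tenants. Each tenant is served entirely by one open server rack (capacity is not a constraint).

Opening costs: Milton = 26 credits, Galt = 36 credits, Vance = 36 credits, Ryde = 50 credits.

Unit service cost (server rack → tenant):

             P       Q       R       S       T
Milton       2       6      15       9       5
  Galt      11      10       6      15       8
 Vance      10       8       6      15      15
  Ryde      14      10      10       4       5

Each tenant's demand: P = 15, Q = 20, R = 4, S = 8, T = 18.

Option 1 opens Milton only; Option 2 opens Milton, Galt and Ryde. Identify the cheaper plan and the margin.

Option 1 is cheaper by 10.

Option 1: {Milton}: P→Milton 2·15=30, Q→Milton 6·20=120, R→Milton 15·4=60, S→Milton 9·8=72, T→Milton 5·18=90. Service 372; fixed 26; total 398.
Option 2: {Milton, Galt, Ryde}: P→Milton 2·15=30, Q→Milton 6·20=120, R→Galt 6·4=24, S→Ryde 4·8=32, T→Milton 5·18=90. Service 296; fixed 112; total 408.
Difference: |398 − 408| = 10.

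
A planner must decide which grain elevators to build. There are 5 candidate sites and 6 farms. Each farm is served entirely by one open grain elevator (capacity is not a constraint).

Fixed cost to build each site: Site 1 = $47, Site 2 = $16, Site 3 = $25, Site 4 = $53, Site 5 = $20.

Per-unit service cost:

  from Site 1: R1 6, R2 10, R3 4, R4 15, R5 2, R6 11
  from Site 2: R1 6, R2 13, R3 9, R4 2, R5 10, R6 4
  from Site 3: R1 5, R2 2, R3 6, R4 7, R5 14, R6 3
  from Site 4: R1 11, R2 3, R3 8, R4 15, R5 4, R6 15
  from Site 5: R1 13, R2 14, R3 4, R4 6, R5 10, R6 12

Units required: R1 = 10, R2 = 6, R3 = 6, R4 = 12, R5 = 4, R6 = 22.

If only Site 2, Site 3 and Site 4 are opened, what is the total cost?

Total cost: 298

Each farm is assigned to its cheapest site among the open ones.
{Site 2, Site 3, Site 4}: R1→Site 3 5·10=50, R2→Site 3 2·6=12, R3→Site 3 6·6=36, R4→Site 2 2·12=24, R5→Site 4 4·4=16, R6→Site 3 3·22=66. Service 204; fixed 94; total 298.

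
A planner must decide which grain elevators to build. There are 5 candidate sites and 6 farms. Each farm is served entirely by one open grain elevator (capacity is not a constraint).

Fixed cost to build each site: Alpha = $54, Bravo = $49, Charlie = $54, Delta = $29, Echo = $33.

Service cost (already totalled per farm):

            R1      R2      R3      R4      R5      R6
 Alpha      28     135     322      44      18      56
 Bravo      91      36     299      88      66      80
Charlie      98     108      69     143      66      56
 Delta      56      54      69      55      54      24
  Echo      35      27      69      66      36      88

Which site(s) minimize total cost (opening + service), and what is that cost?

For any fixed open set, each farm goes to its cheapest open site; total = fixed + service.
{Delta, Echo}: R1→Echo 35, R2→Echo 27, R3→Delta 69, R4→Delta 55, R5→Echo 36, R6→Delta 24. Service 246; fixed 62; total 308.
{Alpha, Delta}: R1→Alpha 28, R2→Delta 54, R3→Delta 69, R4→Alpha 44, R5→Alpha 18, R6→Delta 24. Service 237; fixed 83; total 320.
{Alpha, Delta, Echo}: service 210 + fixed 116 = 326
{Alpha, Bravo, Charlie, Delta, Echo}: R1→Alpha 28, R2→Echo 27, R3→Charlie 69, R4→Alpha 44, R5→Alpha 18, R6→Delta 24. Service 210; fixed 219; total 429.
No other subset beats 308.

Open Delta and Echo; minimum total cost 308.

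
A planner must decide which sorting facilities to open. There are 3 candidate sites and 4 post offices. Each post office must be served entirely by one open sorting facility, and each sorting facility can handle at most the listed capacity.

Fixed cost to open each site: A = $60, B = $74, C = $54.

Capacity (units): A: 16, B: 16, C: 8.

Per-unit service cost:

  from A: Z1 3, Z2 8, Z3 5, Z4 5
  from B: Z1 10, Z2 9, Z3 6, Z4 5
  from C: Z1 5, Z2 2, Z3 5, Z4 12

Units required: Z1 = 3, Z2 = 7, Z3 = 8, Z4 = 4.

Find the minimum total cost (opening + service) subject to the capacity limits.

Minimum total cost: 197

Open {A, C}: Z1→A 3·3=9, Z2→C 2·7=14, Z3→A 5·8=40, Z4→A 5·4=20.
Loads: A carries 15/16, C carries 7/8. Service 83; fixed 114; total 197.
Next best feasible plan costs 239.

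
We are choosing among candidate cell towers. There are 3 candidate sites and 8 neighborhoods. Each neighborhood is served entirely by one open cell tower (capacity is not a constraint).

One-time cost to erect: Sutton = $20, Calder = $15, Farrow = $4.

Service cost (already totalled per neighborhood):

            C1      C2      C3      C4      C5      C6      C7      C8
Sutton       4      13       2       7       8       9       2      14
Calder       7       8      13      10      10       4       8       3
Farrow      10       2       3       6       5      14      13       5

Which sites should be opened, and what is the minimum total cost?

For any fixed open set, each neighborhood goes to its cheapest open site; total = fixed + service.
{Calder, Farrow}: C1→Calder 7, C2→Farrow 2, C3→Farrow 3, C4→Farrow 6, C5→Farrow 5, C6→Calder 4, C7→Calder 8, C8→Calder 3. Service 38; fixed 19; total 57.
{Sutton, Farrow}: service 35 + fixed 24 = 59
{Farrow}: service 58 + fixed 4 = 62
{Sutton, Calder, Farrow}: service 28 + fixed 39 = 67
(All 7 nonempty subsets were checked; Calder and Farrow is lowest.)

Open Calder and Farrow; minimum total cost 57.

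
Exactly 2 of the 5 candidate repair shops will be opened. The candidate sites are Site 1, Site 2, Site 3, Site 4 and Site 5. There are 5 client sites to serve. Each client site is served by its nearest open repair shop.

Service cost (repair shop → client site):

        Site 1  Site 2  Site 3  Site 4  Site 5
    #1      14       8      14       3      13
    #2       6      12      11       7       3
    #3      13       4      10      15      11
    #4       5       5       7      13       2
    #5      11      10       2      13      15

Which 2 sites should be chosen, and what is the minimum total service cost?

Choose Site 2 and Site 5; total service cost 27.

With exactly 2 open, each client site uses its cheapest among the chosen.
{Site 2, Site 5}: #1→Site 2 8, #2→Site 5 3, #3→Site 2 4, #4→Site 5 2, #5→Site 2 10. Service cost 27.
{Site 2, Site 4}: service cost 29
{Site 3, Site 4}: service cost 29
Among all 10 size-2 choices, {Site 2, Site 5} is lowest.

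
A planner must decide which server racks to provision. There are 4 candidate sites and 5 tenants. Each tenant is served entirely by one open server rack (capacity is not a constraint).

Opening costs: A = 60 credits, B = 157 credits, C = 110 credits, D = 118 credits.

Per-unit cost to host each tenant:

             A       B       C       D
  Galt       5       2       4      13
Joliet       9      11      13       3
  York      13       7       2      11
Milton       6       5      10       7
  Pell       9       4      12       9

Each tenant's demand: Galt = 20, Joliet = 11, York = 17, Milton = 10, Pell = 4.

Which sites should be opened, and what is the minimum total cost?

For any fixed open set, each tenant goes to its cheapest open site; total = fixed + service.
{A, C}: Galt→C 4·20=80, Joliet→A 9·11=99, York→C 2·17=34, Milton→A 6·10=60, Pell→A 9·4=36. Service 309; fixed 170; total 479.
{C, D}: Galt→C 4·20=80, Joliet→D 3·11=33, York→C 2·17=34, Milton→D 7·10=70, Pell→D 9·4=36. Service 253; fixed 228; total 481.
{B}: Galt→B 2·20=40, Joliet→B 11·11=121, York→B 7·17=119, Milton→B 5·10=50, Pell→B 4·4=16. Service 346; fixed 157; total 503.
{A, B, C, D}: service 173 + fixed 445 = 618
No other subset beats 479.

Open A and C; minimum total cost 479.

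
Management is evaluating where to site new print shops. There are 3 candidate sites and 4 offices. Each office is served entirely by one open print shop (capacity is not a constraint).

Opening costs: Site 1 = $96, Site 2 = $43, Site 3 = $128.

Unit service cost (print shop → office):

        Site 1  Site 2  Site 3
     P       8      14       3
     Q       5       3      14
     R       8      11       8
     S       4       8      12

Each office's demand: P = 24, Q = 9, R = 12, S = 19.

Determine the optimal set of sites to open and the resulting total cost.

Open Site 1 only; minimum total cost 505.

For any fixed open set, each office goes to its cheapest open site; total = fixed + service.
{Site 1}: P→Site 1 8·24=192, Q→Site 1 5·9=45, R→Site 1 8·12=96, S→Site 1 4·19=76. Service 409; fixed 96; total 505.
{Site 1, Site 3}: service 289 + fixed 224 = 513
{Site 2, Site 3}: service 347 + fixed 171 = 518
{Site 1, Site 2, Site 3}: service 271 + fixed 267 = 538
No other subset beats 505.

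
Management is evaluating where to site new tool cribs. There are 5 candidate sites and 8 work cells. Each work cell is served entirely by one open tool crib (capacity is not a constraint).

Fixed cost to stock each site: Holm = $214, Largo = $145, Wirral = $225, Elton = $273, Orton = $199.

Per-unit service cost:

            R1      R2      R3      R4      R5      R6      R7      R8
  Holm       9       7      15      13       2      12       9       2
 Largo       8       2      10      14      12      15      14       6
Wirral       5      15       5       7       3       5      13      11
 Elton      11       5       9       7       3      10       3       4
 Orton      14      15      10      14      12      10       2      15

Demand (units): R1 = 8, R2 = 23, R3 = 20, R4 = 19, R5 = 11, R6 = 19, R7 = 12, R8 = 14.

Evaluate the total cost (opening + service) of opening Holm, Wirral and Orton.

Total cost: 1241

Each work cell is assigned to its cheapest site among the open ones.
{Holm, Wirral, Orton}: R1→Wirral 5·8=40, R2→Holm 7·23=161, R3→Wirral 5·20=100, R4→Wirral 7·19=133, R5→Holm 2·11=22, R6→Wirral 5·19=95, R7→Orton 2·12=24, R8→Holm 2·14=28. Service 603; fixed 638; total 1241.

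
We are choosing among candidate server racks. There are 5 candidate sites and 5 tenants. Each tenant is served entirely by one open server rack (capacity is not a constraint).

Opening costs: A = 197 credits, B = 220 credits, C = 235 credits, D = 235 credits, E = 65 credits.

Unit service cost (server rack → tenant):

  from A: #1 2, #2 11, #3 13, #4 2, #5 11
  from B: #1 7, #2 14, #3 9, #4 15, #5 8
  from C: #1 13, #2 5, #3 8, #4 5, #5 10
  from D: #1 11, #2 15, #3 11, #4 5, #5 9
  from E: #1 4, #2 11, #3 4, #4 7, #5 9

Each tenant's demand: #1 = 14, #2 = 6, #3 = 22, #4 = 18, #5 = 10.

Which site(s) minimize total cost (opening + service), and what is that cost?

For any fixed open set, each tenant goes to its cheapest open site; total = fixed + service.
{E}: #1→E 4·14=56, #2→E 11·6=66, #3→E 4·22=88, #4→E 7·18=126, #5→E 9·10=90. Service 426; fixed 65; total 491.
{A, E}: service 308 + fixed 262 = 570
{C, E}: #1→E 4·14=56, #2→C 5·6=30, #3→E 4·22=88, #4→C 5·18=90, #5→E 9·10=90. Service 354; fixed 300; total 654.
{A, B, C, D, E}: #1→A 2·14=28, #2→C 5·6=30, #3→E 4·22=88, #4→A 2·18=36, #5→B 8·10=80. Service 262; fixed 952; total 1214.
No other subset beats 491.

Open E only; minimum total cost 491.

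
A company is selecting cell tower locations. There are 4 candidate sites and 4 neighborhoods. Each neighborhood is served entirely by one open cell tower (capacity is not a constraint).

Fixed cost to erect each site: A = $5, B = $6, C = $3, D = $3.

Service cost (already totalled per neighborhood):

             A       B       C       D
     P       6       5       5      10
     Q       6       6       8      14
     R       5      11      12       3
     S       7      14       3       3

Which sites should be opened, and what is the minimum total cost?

Open C and D; minimum total cost 25.

For any fixed open set, each neighborhood goes to its cheapest open site; total = fixed + service.
{C, D}: P→C 5, Q→C 8, R→D 3, S→C 3. Service 19; fixed 6; total 25.
{A, D}: service 18 + fixed 8 = 26
{B, D}: P→B 5, Q→B 6, R→D 3, S→D 3. Service 17; fixed 9; total 26.
{A, B, C, D}: service 17 + fixed 17 = 34
No other subset beats 25.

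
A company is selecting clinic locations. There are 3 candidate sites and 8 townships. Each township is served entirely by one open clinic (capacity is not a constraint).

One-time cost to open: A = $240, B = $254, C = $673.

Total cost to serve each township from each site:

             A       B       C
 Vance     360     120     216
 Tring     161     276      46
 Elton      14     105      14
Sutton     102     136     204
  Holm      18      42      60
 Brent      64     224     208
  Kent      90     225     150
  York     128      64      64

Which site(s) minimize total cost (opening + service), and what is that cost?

For any fixed open set, each township goes to its cheapest open site; total = fixed + service.
{A, B}: Vance→B 120, Tring→A 161, Elton→A 14, Sutton→A 102, Holm→A 18, Brent→A 64, Kent→A 90, York→B 64. Service 633; fixed 494; total 1127.
{A}: Vance→A 360, Tring→A 161, Elton→A 14, Sutton→A 102, Holm→A 18, Brent→A 64, Kent→A 90, York→A 128. Service 937; fixed 240; total 1177.
{B}: service 1192 + fixed 254 = 1446
{A, B, C}: Vance→B 120, Tring→C 46, Elton→A 14, Sutton→A 102, Holm→A 18, Brent→A 64, Kent→A 90, York→B 64. Service 518; fixed 1167; total 1685.
No other subset beats 1127.

Open A and B; minimum total cost 1127.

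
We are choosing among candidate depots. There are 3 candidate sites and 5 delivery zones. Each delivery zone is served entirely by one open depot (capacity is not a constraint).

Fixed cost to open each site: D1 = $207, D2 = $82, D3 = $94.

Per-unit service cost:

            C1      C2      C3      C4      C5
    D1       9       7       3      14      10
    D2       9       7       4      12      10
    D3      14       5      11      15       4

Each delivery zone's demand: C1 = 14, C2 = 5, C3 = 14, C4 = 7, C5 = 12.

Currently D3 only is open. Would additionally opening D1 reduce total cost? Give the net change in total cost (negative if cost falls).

No — net change +18 (cost rises by 18).

Current service cost with {D3}: 528.
Adding D1: each delivery zone re-picks its cheapest; new service cost 339, saving 189.
Extra fixed cost: 207. Net change = 207 − 189 = 18.
(Totals: 622 → 640.)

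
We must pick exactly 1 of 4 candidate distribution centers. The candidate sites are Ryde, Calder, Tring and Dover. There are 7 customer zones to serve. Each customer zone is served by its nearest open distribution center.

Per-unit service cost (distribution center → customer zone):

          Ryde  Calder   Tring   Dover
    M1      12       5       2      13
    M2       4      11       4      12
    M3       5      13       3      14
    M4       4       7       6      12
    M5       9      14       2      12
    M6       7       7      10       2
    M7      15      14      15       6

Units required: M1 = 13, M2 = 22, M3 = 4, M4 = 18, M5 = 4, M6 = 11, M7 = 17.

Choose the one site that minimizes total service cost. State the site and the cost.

Choose Tring only; total service cost 607.

With exactly 1 open, each customer zone uses its cheapest among the chosen.
{Tring}: M1→Tring 2·13=26, M2→Tring 4·22=88, M3→Tring 3·4=12, M4→Tring 6·18=108, M5→Tring 2·4=8, M6→Tring 10·11=110, M7→Tring 15·17=255. Service cost 607.
{Ryde}: service cost 704
{Calder}: service cost 856
Among all 4 size-1 choices, {Tring} is lowest.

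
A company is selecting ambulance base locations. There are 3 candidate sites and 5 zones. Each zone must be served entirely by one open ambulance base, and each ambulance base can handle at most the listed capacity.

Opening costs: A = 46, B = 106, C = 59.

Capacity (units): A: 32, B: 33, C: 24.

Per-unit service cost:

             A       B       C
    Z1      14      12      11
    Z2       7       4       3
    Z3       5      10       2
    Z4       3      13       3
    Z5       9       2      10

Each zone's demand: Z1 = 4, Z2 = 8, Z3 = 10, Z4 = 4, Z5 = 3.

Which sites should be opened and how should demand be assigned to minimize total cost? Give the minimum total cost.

Minimum total cost: 232

Open {A, C}: Z1→C 11·4=44, Z2→C 3·8=24, Z3→C 2·10=20, Z4→A 3·4=12, Z5→A 9·3=27.
Loads: A carries 7/32, C carries 22/24. Service 127; fixed 105; total 232.
Next best feasible plan costs 244.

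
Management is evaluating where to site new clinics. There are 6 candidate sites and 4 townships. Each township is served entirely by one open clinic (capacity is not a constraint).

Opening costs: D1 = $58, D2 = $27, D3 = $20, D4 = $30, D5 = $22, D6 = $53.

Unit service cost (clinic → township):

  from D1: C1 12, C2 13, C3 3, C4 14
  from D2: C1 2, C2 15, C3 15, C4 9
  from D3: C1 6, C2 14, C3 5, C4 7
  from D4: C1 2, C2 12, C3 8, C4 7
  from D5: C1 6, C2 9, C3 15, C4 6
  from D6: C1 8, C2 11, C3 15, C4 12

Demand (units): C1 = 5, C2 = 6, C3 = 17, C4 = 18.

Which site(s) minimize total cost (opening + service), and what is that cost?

For any fixed open set, each township goes to its cheapest open site; total = fixed + service.
{D3, D5}: C1→D3 6·5=30, C2→D5 9·6=54, C3→D3 5·17=85, C4→D5 6·18=108. Service 277; fixed 42; total 319.
{D1, D5}: service 243 + fixed 80 = 323
{D2, D3, D5}: service 257 + fixed 69 = 326
{D1, D2, D3, D4, D5, D6}: service 223 + fixed 210 = 433
No other subset beats 319.

Open D3 and D5; minimum total cost 319.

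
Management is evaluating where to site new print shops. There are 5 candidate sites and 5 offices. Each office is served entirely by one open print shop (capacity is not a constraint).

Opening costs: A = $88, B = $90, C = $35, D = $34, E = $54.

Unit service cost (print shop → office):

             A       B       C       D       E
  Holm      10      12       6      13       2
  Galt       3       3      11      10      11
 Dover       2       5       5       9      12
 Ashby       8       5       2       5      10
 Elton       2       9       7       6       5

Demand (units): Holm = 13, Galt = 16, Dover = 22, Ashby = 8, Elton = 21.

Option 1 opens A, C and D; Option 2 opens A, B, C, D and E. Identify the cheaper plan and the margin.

Option 1: {A, C, D}: Holm→C 6·13=78, Galt→A 3·16=48, Dover→A 2·22=44, Ashby→C 2·8=16, Elton→A 2·21=42. Service 228; fixed 157; total 385.
Option 2: {A, B, C, D, E}: Holm→E 2·13=26, Galt→A 3·16=48, Dover→A 2·22=44, Ashby→C 2·8=16, Elton→A 2·21=42. Service 176; fixed 301; total 477.
Difference: |385 − 477| = 92.

Option 1 is cheaper by 92.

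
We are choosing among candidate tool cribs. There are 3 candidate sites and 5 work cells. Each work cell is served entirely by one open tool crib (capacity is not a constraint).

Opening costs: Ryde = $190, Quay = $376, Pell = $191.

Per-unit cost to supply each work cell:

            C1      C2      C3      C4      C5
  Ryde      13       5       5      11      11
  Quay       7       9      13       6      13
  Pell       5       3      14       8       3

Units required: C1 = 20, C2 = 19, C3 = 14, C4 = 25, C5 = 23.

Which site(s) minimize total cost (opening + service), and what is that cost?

For any fixed open set, each work cell goes to its cheapest open site; total = fixed + service.
{Pell}: C1→Pell 5·20=100, C2→Pell 3·19=57, C3→Pell 14·14=196, C4→Pell 8·25=200, C5→Pell 3·23=69. Service 622; fixed 191; total 813.
{Ryde, Pell}: C1→Pell 5·20=100, C2→Pell 3·19=57, C3→Ryde 5·14=70, C4→Pell 8·25=200, C5→Pell 3·23=69. Service 496; fixed 381; total 877.
{Quay, Pell}: service 558 + fixed 567 = 1125
{Ryde, Quay, Pell}: C1→Pell 5·20=100, C2→Pell 3·19=57, C3→Ryde 5·14=70, C4→Quay 6·25=150, C5→Pell 3·23=69. Service 446; fixed 757; total 1203.
No other subset beats 813.

Open Pell only; minimum total cost 813.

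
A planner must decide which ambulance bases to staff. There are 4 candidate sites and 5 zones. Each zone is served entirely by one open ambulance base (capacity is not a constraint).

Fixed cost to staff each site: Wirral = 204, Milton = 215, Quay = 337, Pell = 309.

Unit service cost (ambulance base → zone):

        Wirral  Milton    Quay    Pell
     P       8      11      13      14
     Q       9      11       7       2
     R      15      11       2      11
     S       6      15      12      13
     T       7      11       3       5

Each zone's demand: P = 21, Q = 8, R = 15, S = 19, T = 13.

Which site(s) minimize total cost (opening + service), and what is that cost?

Open Wirral only; minimum total cost 874.

For any fixed open set, each zone goes to its cheapest open site; total = fixed + service.
{Wirral}: P→Wirral 8·21=168, Q→Wirral 9·8=72, R→Wirral 15·15=225, S→Wirral 6·19=114, T→Wirral 7·13=91. Service 670; fixed 204; total 874.
{Wirral, Quay}: P→Wirral 8·21=168, Q→Quay 7·8=56, R→Quay 2·15=30, S→Wirral 6·19=114, T→Quay 3·13=39. Service 407; fixed 541; total 948.
{Quay}: service 626 + fixed 337 = 963
{Wirral, Milton, Quay, Pell}: service 367 + fixed 1065 = 1432
No other subset beats 874.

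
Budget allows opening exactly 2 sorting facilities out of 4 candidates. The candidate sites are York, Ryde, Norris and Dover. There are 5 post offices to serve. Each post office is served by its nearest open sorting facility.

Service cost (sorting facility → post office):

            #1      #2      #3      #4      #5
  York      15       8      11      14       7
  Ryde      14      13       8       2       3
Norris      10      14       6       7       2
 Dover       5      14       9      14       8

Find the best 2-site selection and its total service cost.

Choose Ryde and Dover; total service cost 31.

With exactly 2 open, each post office uses its cheapest among the chosen.
{Ryde, Dover}: #1→Dover 5, #2→Ryde 13, #3→Ryde 8, #4→Ryde 2, #5→Ryde 3. Service cost 31.
{York, Norris}: service cost 33
{Ryde, Norris}: service cost 33
Among all 6 size-2 choices, {Ryde, Dover} is lowest.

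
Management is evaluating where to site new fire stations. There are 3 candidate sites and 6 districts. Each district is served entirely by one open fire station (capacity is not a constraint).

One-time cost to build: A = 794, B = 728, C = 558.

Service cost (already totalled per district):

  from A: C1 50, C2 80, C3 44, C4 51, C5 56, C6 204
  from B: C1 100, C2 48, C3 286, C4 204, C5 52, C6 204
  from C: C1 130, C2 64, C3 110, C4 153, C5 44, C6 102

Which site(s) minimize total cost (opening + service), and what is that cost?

Open C only; minimum total cost 1161.

For any fixed open set, each district goes to its cheapest open site; total = fixed + service.
{C}: C1→C 130, C2→C 64, C3→C 110, C4→C 153, C5→C 44, C6→C 102. Service 603; fixed 558; total 1161.
{A}: service 485 + fixed 794 = 1279
{B}: service 894 + fixed 728 = 1622
{A, B, C}: C1→A 50, C2→B 48, C3→A 44, C4→A 51, C5→C 44, C6→C 102. Service 339; fixed 2080; total 2419.
No other subset beats 1161.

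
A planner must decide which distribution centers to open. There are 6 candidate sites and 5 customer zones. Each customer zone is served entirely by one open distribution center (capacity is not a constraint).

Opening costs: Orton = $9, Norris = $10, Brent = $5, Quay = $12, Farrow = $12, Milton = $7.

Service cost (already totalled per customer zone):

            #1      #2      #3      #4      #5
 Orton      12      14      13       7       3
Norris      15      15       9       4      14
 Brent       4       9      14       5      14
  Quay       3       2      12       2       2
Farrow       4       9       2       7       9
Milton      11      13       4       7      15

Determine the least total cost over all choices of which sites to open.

For any fixed open set, each customer zone goes to its cheapest open site; total = fixed + service.
{Quay, Milton}: #1→Quay 3, #2→Quay 2, #3→Milton 4, #4→Quay 2, #5→Quay 2. Service 13; fixed 19; total 32.
{Quay}: service 21 + fixed 12 = 33
{Quay, Farrow}: service 11 + fixed 24 = 35
{Orton, Norris, Brent, Quay, Farrow, Milton}: service 11 + fixed 55 = 66
No other subset beats 32.

Minimum total cost: 32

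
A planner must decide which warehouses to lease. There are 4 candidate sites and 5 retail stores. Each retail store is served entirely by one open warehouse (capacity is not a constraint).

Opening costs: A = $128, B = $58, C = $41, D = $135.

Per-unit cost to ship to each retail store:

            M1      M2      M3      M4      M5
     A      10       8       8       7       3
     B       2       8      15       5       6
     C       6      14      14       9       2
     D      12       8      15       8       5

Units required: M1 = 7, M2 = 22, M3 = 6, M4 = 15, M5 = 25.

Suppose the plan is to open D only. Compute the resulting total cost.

Total cost: 730

Each retail store is assigned to its cheapest site among the open ones.
{D}: M1→D 12·7=84, M2→D 8·22=176, M3→D 15·6=90, M4→D 8·15=120, M5→D 5·25=125. Service 595; fixed 135; total 730.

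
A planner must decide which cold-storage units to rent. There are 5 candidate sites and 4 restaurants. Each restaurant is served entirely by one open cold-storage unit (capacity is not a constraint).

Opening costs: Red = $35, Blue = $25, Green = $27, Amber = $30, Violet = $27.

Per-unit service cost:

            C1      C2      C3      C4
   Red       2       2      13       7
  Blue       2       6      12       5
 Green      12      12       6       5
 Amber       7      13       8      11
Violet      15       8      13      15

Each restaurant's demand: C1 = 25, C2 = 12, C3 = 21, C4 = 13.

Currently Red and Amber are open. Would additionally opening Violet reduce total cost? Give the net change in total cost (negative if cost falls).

Current service cost with {Red, Amber}: 333.
Adding Violet: each restaurant re-picks its cheapest; new service cost 333, saving 0.
Extra fixed cost: 27. Net change = 27 − 0 = 27.
(Totals: 398 → 425.)

No — net change +27 (cost rises by 27).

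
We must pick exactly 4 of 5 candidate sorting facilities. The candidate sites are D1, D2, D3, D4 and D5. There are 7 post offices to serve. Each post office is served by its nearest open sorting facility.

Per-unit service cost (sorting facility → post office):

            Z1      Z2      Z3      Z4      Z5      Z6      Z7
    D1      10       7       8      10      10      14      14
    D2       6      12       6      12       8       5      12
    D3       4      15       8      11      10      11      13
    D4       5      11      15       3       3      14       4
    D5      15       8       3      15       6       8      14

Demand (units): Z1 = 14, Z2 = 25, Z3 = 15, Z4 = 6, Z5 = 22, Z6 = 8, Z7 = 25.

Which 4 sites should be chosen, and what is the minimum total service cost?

Choose D1, D2, D4 and D5; total service cost 514.

With exactly 4 open, each post office uses its cheapest among the chosen.
{D1, D2, D4, D5}: Z1→D4 5·14=70, Z2→D1 7·25=175, Z3→D5 3·15=45, Z4→D4 3·6=18, Z5→D4 3·22=66, Z6→D2 5·8=40, Z7→D4 4·25=100. Service cost 514.
{D1, D3, D4, D5}: service cost 524
{D2, D3, D4, D5}: service cost 525
Among all 5 size-4 choices, {D1, D2, D4, D5} is lowest.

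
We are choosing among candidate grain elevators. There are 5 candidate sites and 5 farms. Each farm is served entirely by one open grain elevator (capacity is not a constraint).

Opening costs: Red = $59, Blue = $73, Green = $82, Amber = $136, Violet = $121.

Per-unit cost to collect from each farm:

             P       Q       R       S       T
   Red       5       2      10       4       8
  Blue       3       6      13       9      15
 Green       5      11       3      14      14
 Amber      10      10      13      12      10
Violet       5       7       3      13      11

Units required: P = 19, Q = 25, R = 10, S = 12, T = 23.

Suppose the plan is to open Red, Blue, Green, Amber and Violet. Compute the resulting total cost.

Total cost: 840

Each farm is assigned to its cheapest site among the open ones.
{Red, Blue, Green, Amber, Violet}: P→Blue 3·19=57, Q→Red 2·25=50, R→Green 3·10=30, S→Red 4·12=48, T→Red 8·23=184. Service 369; fixed 471; total 840.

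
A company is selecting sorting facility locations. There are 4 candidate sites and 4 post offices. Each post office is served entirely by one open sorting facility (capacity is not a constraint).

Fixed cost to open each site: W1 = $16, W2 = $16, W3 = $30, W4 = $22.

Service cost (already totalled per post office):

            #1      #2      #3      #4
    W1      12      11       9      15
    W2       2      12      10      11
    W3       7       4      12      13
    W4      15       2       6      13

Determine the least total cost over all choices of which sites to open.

Minimum total cost: 51

For any fixed open set, each post office goes to its cheapest open site; total = fixed + service.
{W2}: #1→W2 2, #2→W2 12, #3→W2 10, #4→W2 11. Service 35; fixed 16; total 51.
{W4}: service 36 + fixed 22 = 58
{W2, W4}: service 21 + fixed 38 = 59
{W1, W2, W3, W4}: #1→W2 2, #2→W4 2, #3→W4 6, #4→W2 11. Service 21; fixed 84; total 105.
No other subset beats 51.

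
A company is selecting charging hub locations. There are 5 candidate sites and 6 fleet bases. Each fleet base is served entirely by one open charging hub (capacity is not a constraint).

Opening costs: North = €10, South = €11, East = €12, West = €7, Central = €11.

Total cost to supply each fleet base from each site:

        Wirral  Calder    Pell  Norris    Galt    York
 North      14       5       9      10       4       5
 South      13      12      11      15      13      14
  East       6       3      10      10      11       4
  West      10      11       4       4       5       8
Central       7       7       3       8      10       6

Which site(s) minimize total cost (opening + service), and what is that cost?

For any fixed open set, each fleet base goes to its cheapest open site; total = fixed + service.
{East, West}: Wirral→East 6, Calder→East 3, Pell→West 4, Norris→West 4, Galt→West 5, York→East 4. Service 26; fixed 19; total 45.
{North, West}: service 32 + fixed 17 = 49
{West}: service 42 + fixed 7 = 49
{North, South, East, West, Central}: service 24 + fixed 51 = 75
No other subset beats 45.

Open East and West; minimum total cost 45.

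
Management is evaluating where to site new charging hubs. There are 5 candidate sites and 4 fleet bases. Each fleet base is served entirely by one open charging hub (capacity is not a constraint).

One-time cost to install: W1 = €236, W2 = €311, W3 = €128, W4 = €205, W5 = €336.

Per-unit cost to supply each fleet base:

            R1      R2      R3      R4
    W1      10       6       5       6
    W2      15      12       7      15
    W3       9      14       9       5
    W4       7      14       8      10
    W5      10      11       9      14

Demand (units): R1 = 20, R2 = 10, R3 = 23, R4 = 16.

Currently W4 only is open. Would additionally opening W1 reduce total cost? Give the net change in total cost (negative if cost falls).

Current service cost with {W4}: 624.
Adding W1: each fleet base re-picks its cheapest; new service cost 411, saving 213.
Extra fixed cost: 236. Net change = 236 − 213 = 23.
(Totals: 829 → 852.)

No — net change +23 (cost rises by 23).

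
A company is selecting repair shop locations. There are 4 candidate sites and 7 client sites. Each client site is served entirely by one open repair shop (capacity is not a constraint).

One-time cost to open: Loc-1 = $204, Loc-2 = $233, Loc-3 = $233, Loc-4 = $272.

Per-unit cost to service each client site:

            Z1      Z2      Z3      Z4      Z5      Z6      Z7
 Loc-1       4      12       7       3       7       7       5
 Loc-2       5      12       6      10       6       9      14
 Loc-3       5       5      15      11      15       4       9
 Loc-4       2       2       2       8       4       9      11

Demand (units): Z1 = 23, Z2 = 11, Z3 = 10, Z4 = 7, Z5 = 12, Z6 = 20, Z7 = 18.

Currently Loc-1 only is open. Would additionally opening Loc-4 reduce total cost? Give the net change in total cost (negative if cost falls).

Current service cost with {Loc-1}: 629.
Adding Loc-4: each client site re-picks its cheapest; new service cost 387, saving 242.
Extra fixed cost: 272. Net change = 272 − 242 = 30.
(Totals: 833 → 863.)

No — net change +30 (cost rises by 30).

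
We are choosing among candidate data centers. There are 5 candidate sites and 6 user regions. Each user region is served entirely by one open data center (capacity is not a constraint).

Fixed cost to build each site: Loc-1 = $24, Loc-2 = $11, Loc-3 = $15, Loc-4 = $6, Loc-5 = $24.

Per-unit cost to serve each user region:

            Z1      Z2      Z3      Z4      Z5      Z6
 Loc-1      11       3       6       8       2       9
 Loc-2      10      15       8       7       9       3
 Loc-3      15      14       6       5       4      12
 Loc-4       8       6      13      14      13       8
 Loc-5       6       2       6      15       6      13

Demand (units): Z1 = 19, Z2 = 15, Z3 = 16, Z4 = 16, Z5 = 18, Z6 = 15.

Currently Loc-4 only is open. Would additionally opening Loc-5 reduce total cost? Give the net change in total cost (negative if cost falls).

Yes — net change −312 (cost falls by 312).

Current service cost with {Loc-4}: 1028.
Adding Loc-5: each user region re-picks its cheapest; new service cost 692, saving 336.
Extra fixed cost: 24. Net change = 24 − 336 = -312.
(Totals: 1034 → 722.)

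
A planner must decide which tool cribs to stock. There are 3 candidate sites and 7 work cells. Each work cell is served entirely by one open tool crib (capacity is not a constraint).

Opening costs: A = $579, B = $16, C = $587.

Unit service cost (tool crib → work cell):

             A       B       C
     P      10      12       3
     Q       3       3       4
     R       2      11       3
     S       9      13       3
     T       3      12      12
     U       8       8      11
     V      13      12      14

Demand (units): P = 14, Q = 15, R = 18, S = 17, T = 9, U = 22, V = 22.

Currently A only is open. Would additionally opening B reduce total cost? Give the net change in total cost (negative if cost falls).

Current service cost with {A}: 863.
Adding B: each work cell re-picks its cheapest; new service cost 841, saving 22.
Extra fixed cost: 16. Net change = 16 − 22 = -6.
(Totals: 1442 → 1436.)

Yes — net change −6 (cost falls by 6).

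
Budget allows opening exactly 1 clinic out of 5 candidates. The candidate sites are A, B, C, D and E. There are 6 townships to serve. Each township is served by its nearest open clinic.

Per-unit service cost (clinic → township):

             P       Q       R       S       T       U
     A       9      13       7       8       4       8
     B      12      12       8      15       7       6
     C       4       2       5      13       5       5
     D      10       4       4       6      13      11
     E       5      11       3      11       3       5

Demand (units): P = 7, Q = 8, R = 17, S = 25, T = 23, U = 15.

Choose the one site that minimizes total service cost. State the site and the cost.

With exactly 1 open, each township uses its cheapest among the chosen.
{E}: P→E 5·7=35, Q→E 11·8=88, R→E 3·17=51, S→E 11·25=275, T→E 3·23=69, U→E 5·15=75. Service cost 593.
{C}: service cost 644
{A}: service cost 698
Among all 5 size-1 choices, {E} is lowest.

Choose E only; total service cost 593.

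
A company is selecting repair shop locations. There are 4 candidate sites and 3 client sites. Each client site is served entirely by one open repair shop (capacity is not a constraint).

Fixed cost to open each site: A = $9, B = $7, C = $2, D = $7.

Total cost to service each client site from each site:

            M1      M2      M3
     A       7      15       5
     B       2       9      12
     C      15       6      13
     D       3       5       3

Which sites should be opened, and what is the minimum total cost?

Open D only; minimum total cost 18.

For any fixed open set, each client site goes to its cheapest open site; total = fixed + service.
{D}: M1→D 3, M2→D 5, M3→D 3. Service 11; fixed 7; total 18.
{C, D}: M1→D 3, M2→D 5, M3→D 3. Service 11; fixed 9; total 20.
{B, D}: M1→B 2, M2→D 5, M3→D 3. Service 10; fixed 14; total 24.
{A, B, C, D}: service 10 + fixed 25 = 35
No other subset beats 18.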